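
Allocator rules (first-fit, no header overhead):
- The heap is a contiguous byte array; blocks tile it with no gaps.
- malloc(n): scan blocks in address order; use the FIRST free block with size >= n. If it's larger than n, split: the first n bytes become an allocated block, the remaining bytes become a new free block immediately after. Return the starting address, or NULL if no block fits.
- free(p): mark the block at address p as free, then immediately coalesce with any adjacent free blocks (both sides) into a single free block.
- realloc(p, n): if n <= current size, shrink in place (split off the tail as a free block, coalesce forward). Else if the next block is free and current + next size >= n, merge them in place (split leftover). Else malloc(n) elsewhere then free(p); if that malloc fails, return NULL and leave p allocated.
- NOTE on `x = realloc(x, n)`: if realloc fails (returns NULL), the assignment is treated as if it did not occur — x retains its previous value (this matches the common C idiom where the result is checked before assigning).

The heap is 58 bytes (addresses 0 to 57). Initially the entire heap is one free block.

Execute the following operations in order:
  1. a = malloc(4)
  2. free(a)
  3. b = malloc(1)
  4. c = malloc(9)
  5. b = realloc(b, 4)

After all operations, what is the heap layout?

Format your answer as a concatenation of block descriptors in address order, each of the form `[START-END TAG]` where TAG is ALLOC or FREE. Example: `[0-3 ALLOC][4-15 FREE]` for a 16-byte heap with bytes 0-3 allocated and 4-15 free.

Answer: [0-0 FREE][1-9 ALLOC][10-13 ALLOC][14-57 FREE]

Derivation:
Op 1: a = malloc(4) -> a = 0; heap: [0-3 ALLOC][4-57 FREE]
Op 2: free(a) -> (freed a); heap: [0-57 FREE]
Op 3: b = malloc(1) -> b = 0; heap: [0-0 ALLOC][1-57 FREE]
Op 4: c = malloc(9) -> c = 1; heap: [0-0 ALLOC][1-9 ALLOC][10-57 FREE]
Op 5: b = realloc(b, 4) -> b = 10; heap: [0-0 FREE][1-9 ALLOC][10-13 ALLOC][14-57 FREE]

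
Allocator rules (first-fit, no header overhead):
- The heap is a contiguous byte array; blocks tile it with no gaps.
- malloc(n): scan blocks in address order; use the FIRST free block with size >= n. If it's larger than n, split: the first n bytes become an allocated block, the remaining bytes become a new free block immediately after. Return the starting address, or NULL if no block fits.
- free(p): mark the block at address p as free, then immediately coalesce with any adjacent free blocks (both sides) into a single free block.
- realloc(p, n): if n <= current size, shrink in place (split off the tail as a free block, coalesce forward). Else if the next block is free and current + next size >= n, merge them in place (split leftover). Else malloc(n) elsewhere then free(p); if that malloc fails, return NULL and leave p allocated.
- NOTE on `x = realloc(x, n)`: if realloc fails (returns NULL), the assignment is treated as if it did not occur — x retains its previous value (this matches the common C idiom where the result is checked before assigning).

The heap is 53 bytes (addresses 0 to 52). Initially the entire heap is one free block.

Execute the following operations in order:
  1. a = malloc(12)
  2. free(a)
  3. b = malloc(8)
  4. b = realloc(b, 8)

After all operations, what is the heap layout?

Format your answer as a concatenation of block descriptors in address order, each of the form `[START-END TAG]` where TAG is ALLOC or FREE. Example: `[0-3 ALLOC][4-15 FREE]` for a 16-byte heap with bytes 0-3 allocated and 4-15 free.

Op 1: a = malloc(12) -> a = 0; heap: [0-11 ALLOC][12-52 FREE]
Op 2: free(a) -> (freed a); heap: [0-52 FREE]
Op 3: b = malloc(8) -> b = 0; heap: [0-7 ALLOC][8-52 FREE]
Op 4: b = realloc(b, 8) -> b = 0; heap: [0-7 ALLOC][8-52 FREE]

Answer: [0-7 ALLOC][8-52 FREE]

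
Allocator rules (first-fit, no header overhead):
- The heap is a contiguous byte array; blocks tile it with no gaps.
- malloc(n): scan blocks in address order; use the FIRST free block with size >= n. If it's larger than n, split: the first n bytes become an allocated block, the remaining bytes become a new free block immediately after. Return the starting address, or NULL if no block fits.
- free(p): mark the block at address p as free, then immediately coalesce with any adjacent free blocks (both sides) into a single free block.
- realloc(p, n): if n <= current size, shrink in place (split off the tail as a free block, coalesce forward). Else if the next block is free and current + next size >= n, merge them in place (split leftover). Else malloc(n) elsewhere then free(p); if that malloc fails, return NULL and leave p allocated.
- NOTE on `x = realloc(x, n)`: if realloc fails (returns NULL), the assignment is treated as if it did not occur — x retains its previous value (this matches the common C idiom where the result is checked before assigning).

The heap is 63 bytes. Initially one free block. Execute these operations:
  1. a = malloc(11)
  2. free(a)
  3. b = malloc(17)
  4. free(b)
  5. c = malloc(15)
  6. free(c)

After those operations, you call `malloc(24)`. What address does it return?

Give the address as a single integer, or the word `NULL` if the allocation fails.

Op 1: a = malloc(11) -> a = 0; heap: [0-10 ALLOC][11-62 FREE]
Op 2: free(a) -> (freed a); heap: [0-62 FREE]
Op 3: b = malloc(17) -> b = 0; heap: [0-16 ALLOC][17-62 FREE]
Op 4: free(b) -> (freed b); heap: [0-62 FREE]
Op 5: c = malloc(15) -> c = 0; heap: [0-14 ALLOC][15-62 FREE]
Op 6: free(c) -> (freed c); heap: [0-62 FREE]
malloc(24): first-fit scan over [0-62 FREE] -> 0

Answer: 0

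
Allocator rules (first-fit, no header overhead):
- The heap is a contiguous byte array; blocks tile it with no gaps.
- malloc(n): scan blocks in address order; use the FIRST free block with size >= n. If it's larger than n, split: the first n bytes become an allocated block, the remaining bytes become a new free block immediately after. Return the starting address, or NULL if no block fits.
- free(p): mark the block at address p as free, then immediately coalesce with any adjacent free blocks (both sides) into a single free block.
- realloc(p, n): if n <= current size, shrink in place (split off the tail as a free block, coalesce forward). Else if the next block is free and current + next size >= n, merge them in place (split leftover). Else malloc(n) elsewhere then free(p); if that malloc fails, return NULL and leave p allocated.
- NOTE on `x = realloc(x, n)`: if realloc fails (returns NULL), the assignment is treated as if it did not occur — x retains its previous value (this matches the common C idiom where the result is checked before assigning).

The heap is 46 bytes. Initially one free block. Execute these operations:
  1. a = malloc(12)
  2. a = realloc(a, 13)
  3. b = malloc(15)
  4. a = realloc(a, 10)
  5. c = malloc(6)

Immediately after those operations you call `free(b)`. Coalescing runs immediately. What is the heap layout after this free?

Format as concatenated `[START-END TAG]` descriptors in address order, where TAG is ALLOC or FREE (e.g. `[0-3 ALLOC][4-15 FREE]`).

Answer: [0-9 ALLOC][10-27 FREE][28-33 ALLOC][34-45 FREE]

Derivation:
Op 1: a = malloc(12) -> a = 0; heap: [0-11 ALLOC][12-45 FREE]
Op 2: a = realloc(a, 13) -> a = 0; heap: [0-12 ALLOC][13-45 FREE]
Op 3: b = malloc(15) -> b = 13; heap: [0-12 ALLOC][13-27 ALLOC][28-45 FREE]
Op 4: a = realloc(a, 10) -> a = 0; heap: [0-9 ALLOC][10-12 FREE][13-27 ALLOC][28-45 FREE]
Op 5: c = malloc(6) -> c = 28; heap: [0-9 ALLOC][10-12 FREE][13-27 ALLOC][28-33 ALLOC][34-45 FREE]
free(b): b = 13 -> block [13-27 ALLOC]; mark free, coalesce with adjacent free neighbors -> [0-9 ALLOC][10-27 FREE][28-33 ALLOC][34-45 FREE]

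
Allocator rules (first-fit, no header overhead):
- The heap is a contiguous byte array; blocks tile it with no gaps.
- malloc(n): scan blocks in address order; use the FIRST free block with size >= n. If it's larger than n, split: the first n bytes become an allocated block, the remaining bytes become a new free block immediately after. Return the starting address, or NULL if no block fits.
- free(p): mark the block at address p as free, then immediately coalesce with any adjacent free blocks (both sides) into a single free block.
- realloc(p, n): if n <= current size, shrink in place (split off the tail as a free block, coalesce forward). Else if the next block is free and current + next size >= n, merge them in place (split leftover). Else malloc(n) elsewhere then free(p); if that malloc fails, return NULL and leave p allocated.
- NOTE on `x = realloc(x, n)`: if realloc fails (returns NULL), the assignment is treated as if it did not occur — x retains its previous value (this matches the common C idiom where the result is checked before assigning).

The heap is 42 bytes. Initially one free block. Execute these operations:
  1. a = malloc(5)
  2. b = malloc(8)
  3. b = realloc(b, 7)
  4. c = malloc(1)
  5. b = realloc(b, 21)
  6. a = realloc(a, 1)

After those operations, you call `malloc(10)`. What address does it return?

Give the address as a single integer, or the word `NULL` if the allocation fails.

Answer: 1

Derivation:
Op 1: a = malloc(5) -> a = 0; heap: [0-4 ALLOC][5-41 FREE]
Op 2: b = malloc(8) -> b = 5; heap: [0-4 ALLOC][5-12 ALLOC][13-41 FREE]
Op 3: b = realloc(b, 7) -> b = 5; heap: [0-4 ALLOC][5-11 ALLOC][12-41 FREE]
Op 4: c = malloc(1) -> c = 12; heap: [0-4 ALLOC][5-11 ALLOC][12-12 ALLOC][13-41 FREE]
Op 5: b = realloc(b, 21) -> b = 13; heap: [0-4 ALLOC][5-11 FREE][12-12 ALLOC][13-33 ALLOC][34-41 FREE]
Op 6: a = realloc(a, 1) -> a = 0; heap: [0-0 ALLOC][1-11 FREE][12-12 ALLOC][13-33 ALLOC][34-41 FREE]
malloc(10): first-fit scan over [0-0 ALLOC][1-11 FREE][12-12 ALLOC][13-33 ALLOC][34-41 FREE] -> 1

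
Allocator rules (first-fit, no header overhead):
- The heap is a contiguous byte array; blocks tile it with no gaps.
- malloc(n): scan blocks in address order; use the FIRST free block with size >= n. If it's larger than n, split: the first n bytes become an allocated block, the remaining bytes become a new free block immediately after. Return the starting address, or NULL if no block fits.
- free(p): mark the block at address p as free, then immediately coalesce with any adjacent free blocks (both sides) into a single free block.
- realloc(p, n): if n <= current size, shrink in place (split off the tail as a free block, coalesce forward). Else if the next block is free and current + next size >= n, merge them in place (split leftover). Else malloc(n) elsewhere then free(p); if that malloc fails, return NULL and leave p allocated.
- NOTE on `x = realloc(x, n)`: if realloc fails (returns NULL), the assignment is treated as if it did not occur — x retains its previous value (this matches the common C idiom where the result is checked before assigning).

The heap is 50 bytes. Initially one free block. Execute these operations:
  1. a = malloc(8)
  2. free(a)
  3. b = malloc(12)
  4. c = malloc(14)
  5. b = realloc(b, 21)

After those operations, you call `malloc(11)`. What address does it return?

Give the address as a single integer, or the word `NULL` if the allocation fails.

Op 1: a = malloc(8) -> a = 0; heap: [0-7 ALLOC][8-49 FREE]
Op 2: free(a) -> (freed a); heap: [0-49 FREE]
Op 3: b = malloc(12) -> b = 0; heap: [0-11 ALLOC][12-49 FREE]
Op 4: c = malloc(14) -> c = 12; heap: [0-11 ALLOC][12-25 ALLOC][26-49 FREE]
Op 5: b = realloc(b, 21) -> b = 26; heap: [0-11 FREE][12-25 ALLOC][26-46 ALLOC][47-49 FREE]
malloc(11): first-fit scan over [0-11 FREE][12-25 ALLOC][26-46 ALLOC][47-49 FREE] -> 0

Answer: 0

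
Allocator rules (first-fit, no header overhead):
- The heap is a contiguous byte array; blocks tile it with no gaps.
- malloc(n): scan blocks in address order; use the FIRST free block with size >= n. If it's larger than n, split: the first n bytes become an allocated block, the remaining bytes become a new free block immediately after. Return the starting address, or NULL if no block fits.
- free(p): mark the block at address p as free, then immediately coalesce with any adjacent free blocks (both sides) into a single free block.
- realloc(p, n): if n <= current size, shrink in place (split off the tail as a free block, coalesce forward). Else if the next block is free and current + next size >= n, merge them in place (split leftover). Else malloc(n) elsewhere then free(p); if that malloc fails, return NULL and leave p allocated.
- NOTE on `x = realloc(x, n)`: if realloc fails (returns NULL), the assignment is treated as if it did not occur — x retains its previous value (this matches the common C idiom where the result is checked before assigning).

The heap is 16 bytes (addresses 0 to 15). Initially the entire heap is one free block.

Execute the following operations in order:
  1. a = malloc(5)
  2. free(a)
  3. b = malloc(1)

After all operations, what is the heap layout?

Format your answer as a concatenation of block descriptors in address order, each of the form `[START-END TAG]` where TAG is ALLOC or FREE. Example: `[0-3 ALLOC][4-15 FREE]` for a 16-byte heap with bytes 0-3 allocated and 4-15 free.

Answer: [0-0 ALLOC][1-15 FREE]

Derivation:
Op 1: a = malloc(5) -> a = 0; heap: [0-4 ALLOC][5-15 FREE]
Op 2: free(a) -> (freed a); heap: [0-15 FREE]
Op 3: b = malloc(1) -> b = 0; heap: [0-0 ALLOC][1-15 FREE]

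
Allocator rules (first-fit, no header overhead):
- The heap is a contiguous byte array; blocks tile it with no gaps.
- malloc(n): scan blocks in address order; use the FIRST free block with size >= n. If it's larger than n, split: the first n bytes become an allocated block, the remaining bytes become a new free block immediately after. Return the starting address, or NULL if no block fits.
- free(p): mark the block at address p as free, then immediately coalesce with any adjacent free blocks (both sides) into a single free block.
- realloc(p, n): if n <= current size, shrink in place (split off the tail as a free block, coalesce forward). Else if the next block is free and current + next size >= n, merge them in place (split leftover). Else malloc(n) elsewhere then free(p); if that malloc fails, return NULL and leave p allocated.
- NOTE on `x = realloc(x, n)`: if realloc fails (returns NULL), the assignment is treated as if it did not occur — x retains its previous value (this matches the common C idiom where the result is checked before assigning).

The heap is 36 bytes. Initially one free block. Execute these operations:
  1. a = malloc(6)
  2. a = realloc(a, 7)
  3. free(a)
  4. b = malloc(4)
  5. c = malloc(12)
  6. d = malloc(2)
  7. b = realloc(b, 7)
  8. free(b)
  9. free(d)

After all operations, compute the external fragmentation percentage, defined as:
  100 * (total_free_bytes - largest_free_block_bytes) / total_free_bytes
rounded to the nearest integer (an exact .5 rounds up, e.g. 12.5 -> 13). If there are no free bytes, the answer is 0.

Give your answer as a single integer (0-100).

Op 1: a = malloc(6) -> a = 0; heap: [0-5 ALLOC][6-35 FREE]
Op 2: a = realloc(a, 7) -> a = 0; heap: [0-6 ALLOC][7-35 FREE]
Op 3: free(a) -> (freed a); heap: [0-35 FREE]
Op 4: b = malloc(4) -> b = 0; heap: [0-3 ALLOC][4-35 FREE]
Op 5: c = malloc(12) -> c = 4; heap: [0-3 ALLOC][4-15 ALLOC][16-35 FREE]
Op 6: d = malloc(2) -> d = 16; heap: [0-3 ALLOC][4-15 ALLOC][16-17 ALLOC][18-35 FREE]
Op 7: b = realloc(b, 7) -> b = 18; heap: [0-3 FREE][4-15 ALLOC][16-17 ALLOC][18-24 ALLOC][25-35 FREE]
Op 8: free(b) -> (freed b); heap: [0-3 FREE][4-15 ALLOC][16-17 ALLOC][18-35 FREE]
Op 9: free(d) -> (freed d); heap: [0-3 FREE][4-15 ALLOC][16-35 FREE]
Free blocks: [4 20] total_free=24 largest=20 -> 100*(24-20)/24 = 400/24 ≈ 16.667 -> rounds to 17

Answer: 17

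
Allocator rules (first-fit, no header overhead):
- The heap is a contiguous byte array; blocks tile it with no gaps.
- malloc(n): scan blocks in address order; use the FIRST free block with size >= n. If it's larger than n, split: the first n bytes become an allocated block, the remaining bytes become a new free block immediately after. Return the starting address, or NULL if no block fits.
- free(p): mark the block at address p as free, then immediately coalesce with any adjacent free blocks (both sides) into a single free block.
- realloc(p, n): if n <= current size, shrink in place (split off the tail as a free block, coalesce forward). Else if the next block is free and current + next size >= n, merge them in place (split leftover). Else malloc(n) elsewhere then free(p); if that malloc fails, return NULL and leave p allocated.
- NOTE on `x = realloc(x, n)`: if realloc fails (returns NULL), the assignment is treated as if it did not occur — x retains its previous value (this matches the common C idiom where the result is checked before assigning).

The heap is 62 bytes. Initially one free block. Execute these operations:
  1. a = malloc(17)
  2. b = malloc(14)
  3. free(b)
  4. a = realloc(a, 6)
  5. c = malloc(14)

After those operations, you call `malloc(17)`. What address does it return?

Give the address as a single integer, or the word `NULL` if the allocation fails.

Answer: 20

Derivation:
Op 1: a = malloc(17) -> a = 0; heap: [0-16 ALLOC][17-61 FREE]
Op 2: b = malloc(14) -> b = 17; heap: [0-16 ALLOC][17-30 ALLOC][31-61 FREE]
Op 3: free(b) -> (freed b); heap: [0-16 ALLOC][17-61 FREE]
Op 4: a = realloc(a, 6) -> a = 0; heap: [0-5 ALLOC][6-61 FREE]
Op 5: c = malloc(14) -> c = 6; heap: [0-5 ALLOC][6-19 ALLOC][20-61 FREE]
malloc(17): first-fit scan over [0-5 ALLOC][6-19 ALLOC][20-61 FREE] -> 20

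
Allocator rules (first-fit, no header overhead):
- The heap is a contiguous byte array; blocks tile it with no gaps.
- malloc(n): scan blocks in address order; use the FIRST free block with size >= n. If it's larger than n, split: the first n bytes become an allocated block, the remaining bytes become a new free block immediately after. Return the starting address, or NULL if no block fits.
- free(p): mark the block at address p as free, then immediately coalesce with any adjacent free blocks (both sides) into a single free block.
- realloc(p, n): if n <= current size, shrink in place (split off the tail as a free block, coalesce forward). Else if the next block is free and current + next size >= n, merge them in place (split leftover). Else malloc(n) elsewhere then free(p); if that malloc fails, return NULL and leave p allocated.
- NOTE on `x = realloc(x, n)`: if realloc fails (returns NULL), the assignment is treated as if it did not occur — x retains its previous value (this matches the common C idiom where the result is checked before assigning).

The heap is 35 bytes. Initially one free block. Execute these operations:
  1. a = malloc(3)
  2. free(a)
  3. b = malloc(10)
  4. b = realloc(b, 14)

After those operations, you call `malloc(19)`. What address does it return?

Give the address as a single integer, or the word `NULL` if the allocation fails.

Answer: 14

Derivation:
Op 1: a = malloc(3) -> a = 0; heap: [0-2 ALLOC][3-34 FREE]
Op 2: free(a) -> (freed a); heap: [0-34 FREE]
Op 3: b = malloc(10) -> b = 0; heap: [0-9 ALLOC][10-34 FREE]
Op 4: b = realloc(b, 14) -> b = 0; heap: [0-13 ALLOC][14-34 FREE]
malloc(19): first-fit scan over [0-13 ALLOC][14-34 FREE] -> 14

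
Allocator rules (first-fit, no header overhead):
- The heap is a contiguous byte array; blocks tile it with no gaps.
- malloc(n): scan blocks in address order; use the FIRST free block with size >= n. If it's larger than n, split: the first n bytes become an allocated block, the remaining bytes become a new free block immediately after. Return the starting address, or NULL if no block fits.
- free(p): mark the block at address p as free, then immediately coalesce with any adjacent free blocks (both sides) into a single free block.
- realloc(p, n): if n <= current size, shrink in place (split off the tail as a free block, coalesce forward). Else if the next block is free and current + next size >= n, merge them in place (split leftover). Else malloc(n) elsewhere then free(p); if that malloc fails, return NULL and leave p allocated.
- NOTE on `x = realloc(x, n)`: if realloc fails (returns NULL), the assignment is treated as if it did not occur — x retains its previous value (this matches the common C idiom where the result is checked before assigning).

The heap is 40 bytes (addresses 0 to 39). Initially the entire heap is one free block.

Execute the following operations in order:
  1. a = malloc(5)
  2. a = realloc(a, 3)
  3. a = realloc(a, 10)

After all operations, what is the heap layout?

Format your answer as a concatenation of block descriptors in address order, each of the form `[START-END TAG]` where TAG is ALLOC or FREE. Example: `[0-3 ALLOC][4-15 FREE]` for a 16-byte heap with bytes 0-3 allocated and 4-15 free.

Answer: [0-9 ALLOC][10-39 FREE]

Derivation:
Op 1: a = malloc(5) -> a = 0; heap: [0-4 ALLOC][5-39 FREE]
Op 2: a = realloc(a, 3) -> a = 0; heap: [0-2 ALLOC][3-39 FREE]
Op 3: a = realloc(a, 10) -> a = 0; heap: [0-9 ALLOC][10-39 FREE]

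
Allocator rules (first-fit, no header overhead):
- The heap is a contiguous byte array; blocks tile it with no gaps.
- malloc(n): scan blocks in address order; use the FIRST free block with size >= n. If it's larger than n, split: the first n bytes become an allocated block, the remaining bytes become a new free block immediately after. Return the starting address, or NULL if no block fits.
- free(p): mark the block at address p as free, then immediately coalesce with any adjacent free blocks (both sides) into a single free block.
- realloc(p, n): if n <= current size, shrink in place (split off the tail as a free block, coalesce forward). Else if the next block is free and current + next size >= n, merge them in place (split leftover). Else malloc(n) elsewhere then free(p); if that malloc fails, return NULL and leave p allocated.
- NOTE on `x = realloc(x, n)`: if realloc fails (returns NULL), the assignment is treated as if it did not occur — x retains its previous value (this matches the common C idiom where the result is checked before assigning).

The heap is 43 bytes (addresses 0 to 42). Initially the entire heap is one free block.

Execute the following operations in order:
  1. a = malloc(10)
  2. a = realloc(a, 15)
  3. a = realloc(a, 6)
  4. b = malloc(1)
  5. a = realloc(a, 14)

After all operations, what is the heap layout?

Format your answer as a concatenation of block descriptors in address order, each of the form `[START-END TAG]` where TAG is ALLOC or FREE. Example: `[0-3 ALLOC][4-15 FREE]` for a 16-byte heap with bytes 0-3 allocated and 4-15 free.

Answer: [0-5 FREE][6-6 ALLOC][7-20 ALLOC][21-42 FREE]

Derivation:
Op 1: a = malloc(10) -> a = 0; heap: [0-9 ALLOC][10-42 FREE]
Op 2: a = realloc(a, 15) -> a = 0; heap: [0-14 ALLOC][15-42 FREE]
Op 3: a = realloc(a, 6) -> a = 0; heap: [0-5 ALLOC][6-42 FREE]
Op 4: b = malloc(1) -> b = 6; heap: [0-5 ALLOC][6-6 ALLOC][7-42 FREE]
Op 5: a = realloc(a, 14) -> a = 7; heap: [0-5 FREE][6-6 ALLOC][7-20 ALLOC][21-42 FREE]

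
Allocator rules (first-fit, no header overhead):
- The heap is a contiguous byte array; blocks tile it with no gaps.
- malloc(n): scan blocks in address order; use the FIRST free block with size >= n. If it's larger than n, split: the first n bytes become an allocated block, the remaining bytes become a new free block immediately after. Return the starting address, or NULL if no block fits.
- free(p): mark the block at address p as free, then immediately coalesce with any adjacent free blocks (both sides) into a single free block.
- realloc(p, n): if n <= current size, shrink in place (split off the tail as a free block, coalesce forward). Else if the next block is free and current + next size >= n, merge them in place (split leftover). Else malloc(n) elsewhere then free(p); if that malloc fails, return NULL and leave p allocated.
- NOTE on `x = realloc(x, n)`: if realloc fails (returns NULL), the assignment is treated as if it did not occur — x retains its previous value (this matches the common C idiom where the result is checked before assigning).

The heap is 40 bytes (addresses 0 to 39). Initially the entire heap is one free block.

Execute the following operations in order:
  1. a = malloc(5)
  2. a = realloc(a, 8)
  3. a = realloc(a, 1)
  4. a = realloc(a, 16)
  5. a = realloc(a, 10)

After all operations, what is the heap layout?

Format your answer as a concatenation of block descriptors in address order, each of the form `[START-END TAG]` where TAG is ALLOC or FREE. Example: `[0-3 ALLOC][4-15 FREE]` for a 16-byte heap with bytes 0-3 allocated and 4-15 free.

Op 1: a = malloc(5) -> a = 0; heap: [0-4 ALLOC][5-39 FREE]
Op 2: a = realloc(a, 8) -> a = 0; heap: [0-7 ALLOC][8-39 FREE]
Op 3: a = realloc(a, 1) -> a = 0; heap: [0-0 ALLOC][1-39 FREE]
Op 4: a = realloc(a, 16) -> a = 0; heap: [0-15 ALLOC][16-39 FREE]
Op 5: a = realloc(a, 10) -> a = 0; heap: [0-9 ALLOC][10-39 FREE]

Answer: [0-9 ALLOC][10-39 FREE]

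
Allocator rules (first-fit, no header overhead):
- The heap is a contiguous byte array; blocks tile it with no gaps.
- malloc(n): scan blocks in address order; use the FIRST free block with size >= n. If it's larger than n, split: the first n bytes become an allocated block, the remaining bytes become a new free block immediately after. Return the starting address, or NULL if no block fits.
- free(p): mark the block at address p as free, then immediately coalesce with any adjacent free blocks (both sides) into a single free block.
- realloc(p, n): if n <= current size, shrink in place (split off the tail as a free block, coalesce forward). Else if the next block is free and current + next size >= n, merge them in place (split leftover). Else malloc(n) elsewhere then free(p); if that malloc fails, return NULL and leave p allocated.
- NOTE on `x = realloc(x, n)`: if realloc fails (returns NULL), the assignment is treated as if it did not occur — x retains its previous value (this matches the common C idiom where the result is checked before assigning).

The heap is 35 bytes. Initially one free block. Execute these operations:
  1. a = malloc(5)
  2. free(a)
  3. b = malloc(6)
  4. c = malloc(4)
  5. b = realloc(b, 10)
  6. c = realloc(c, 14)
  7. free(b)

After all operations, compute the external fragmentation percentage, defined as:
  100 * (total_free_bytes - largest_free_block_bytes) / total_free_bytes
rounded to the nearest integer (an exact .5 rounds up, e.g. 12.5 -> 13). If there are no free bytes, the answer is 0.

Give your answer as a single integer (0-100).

Answer: 5

Derivation:
Op 1: a = malloc(5) -> a = 0; heap: [0-4 ALLOC][5-34 FREE]
Op 2: free(a) -> (freed a); heap: [0-34 FREE]
Op 3: b = malloc(6) -> b = 0; heap: [0-5 ALLOC][6-34 FREE]
Op 4: c = malloc(4) -> c = 6; heap: [0-5 ALLOC][6-9 ALLOC][10-34 FREE]
Op 5: b = realloc(b, 10) -> b = 10; heap: [0-5 FREE][6-9 ALLOC][10-19 ALLOC][20-34 FREE]
Op 6: c = realloc(c, 14) -> c = 20; heap: [0-9 FREE][10-19 ALLOC][20-33 ALLOC][34-34 FREE]
Op 7: free(b) -> (freed b); heap: [0-19 FREE][20-33 ALLOC][34-34 FREE]
Free blocks: [20 1] total_free=21 largest=20 -> 100*(21-20)/21 = 100/21 ≈ 4.762 -> rounds to 5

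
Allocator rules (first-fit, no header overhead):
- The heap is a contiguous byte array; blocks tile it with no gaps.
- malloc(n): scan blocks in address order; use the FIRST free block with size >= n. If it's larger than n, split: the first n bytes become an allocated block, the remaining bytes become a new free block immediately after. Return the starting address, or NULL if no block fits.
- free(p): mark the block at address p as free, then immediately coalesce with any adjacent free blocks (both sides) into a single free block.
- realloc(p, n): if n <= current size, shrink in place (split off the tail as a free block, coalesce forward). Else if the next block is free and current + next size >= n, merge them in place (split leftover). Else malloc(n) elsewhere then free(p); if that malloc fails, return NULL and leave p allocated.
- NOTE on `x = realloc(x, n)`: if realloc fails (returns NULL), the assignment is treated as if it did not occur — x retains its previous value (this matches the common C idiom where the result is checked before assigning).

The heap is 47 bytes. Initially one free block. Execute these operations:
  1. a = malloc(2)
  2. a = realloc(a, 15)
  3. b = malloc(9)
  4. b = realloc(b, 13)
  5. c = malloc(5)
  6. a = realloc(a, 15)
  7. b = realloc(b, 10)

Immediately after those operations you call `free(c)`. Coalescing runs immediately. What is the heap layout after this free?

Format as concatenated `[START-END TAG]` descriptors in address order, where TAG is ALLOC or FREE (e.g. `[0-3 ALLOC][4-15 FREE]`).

Op 1: a = malloc(2) -> a = 0; heap: [0-1 ALLOC][2-46 FREE]
Op 2: a = realloc(a, 15) -> a = 0; heap: [0-14 ALLOC][15-46 FREE]
Op 3: b = malloc(9) -> b = 15; heap: [0-14 ALLOC][15-23 ALLOC][24-46 FREE]
Op 4: b = realloc(b, 13) -> b = 15; heap: [0-14 ALLOC][15-27 ALLOC][28-46 FREE]
Op 5: c = malloc(5) -> c = 28; heap: [0-14 ALLOC][15-27 ALLOC][28-32 ALLOC][33-46 FREE]
Op 6: a = realloc(a, 15) -> a = 0; heap: [0-14 ALLOC][15-27 ALLOC][28-32 ALLOC][33-46 FREE]
Op 7: b = realloc(b, 10) -> b = 15; heap: [0-14 ALLOC][15-24 ALLOC][25-27 FREE][28-32 ALLOC][33-46 FREE]
free(c): c = 28 -> block [28-32 ALLOC]; mark free, coalesce with adjacent free neighbors -> [0-14 ALLOC][15-24 ALLOC][25-46 FREE]

Answer: [0-14 ALLOC][15-24 ALLOC][25-46 FREE]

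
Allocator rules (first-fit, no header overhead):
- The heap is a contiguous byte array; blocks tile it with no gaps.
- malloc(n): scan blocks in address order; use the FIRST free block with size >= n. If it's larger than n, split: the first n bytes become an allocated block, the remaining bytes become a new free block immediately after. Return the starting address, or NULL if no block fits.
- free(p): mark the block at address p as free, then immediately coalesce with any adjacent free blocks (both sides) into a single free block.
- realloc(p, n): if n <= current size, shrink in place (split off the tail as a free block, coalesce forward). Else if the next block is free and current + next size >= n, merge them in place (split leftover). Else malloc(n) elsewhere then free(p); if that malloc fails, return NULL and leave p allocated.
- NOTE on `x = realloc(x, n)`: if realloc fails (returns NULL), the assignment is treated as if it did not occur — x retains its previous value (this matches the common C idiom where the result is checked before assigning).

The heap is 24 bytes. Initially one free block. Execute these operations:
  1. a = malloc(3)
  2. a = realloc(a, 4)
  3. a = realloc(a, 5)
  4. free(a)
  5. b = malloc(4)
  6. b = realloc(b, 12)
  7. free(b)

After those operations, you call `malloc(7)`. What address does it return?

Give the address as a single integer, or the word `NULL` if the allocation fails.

Answer: 0

Derivation:
Op 1: a = malloc(3) -> a = 0; heap: [0-2 ALLOC][3-23 FREE]
Op 2: a = realloc(a, 4) -> a = 0; heap: [0-3 ALLOC][4-23 FREE]
Op 3: a = realloc(a, 5) -> a = 0; heap: [0-4 ALLOC][5-23 FREE]
Op 4: free(a) -> (freed a); heap: [0-23 FREE]
Op 5: b = malloc(4) -> b = 0; heap: [0-3 ALLOC][4-23 FREE]
Op 6: b = realloc(b, 12) -> b = 0; heap: [0-11 ALLOC][12-23 FREE]
Op 7: free(b) -> (freed b); heap: [0-23 FREE]
malloc(7): first-fit scan over [0-23 FREE] -> 0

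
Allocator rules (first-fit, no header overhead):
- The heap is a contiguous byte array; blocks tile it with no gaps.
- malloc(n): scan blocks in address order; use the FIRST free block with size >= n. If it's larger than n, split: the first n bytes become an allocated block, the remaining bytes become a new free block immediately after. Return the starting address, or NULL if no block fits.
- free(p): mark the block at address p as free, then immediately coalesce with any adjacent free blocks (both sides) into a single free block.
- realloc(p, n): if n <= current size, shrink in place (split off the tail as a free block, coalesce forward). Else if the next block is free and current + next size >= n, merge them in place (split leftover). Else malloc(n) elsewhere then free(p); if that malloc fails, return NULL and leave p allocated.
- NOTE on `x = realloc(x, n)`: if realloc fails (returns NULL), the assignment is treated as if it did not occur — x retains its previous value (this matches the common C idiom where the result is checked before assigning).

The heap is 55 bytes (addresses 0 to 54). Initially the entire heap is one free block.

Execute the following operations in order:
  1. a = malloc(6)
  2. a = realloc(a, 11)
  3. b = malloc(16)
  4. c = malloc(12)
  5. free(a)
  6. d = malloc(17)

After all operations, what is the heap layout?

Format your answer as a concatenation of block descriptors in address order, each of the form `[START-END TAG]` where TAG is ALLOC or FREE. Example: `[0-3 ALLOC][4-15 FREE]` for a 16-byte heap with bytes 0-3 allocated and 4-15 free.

Op 1: a = malloc(6) -> a = 0; heap: [0-5 ALLOC][6-54 FREE]
Op 2: a = realloc(a, 11) -> a = 0; heap: [0-10 ALLOC][11-54 FREE]
Op 3: b = malloc(16) -> b = 11; heap: [0-10 ALLOC][11-26 ALLOC][27-54 FREE]
Op 4: c = malloc(12) -> c = 27; heap: [0-10 ALLOC][11-26 ALLOC][27-38 ALLOC][39-54 FREE]
Op 5: free(a) -> (freed a); heap: [0-10 FREE][11-26 ALLOC][27-38 ALLOC][39-54 FREE]
Op 6: d = malloc(17) -> d = NULL; heap: [0-10 FREE][11-26 ALLOC][27-38 ALLOC][39-54 FREE]

Answer: [0-10 FREE][11-26 ALLOC][27-38 ALLOC][39-54 FREE]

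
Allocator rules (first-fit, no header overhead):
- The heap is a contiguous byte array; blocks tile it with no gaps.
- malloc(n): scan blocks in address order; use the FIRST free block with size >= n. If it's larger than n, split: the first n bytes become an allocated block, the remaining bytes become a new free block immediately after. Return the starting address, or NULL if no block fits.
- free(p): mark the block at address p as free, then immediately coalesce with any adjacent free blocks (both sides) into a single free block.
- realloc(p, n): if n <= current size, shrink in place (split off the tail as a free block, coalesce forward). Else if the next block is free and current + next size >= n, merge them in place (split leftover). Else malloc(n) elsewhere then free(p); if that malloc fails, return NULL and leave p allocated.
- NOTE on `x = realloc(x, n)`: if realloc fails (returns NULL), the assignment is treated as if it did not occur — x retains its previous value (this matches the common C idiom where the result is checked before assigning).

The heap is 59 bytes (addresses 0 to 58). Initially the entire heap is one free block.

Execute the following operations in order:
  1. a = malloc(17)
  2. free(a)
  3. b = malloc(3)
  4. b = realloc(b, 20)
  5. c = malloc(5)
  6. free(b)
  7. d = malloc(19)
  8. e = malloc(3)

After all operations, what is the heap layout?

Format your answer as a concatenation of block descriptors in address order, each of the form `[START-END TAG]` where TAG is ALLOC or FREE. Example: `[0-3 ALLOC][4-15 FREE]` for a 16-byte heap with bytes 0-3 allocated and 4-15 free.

Answer: [0-18 ALLOC][19-19 FREE][20-24 ALLOC][25-27 ALLOC][28-58 FREE]

Derivation:
Op 1: a = malloc(17) -> a = 0; heap: [0-16 ALLOC][17-58 FREE]
Op 2: free(a) -> (freed a); heap: [0-58 FREE]
Op 3: b = malloc(3) -> b = 0; heap: [0-2 ALLOC][3-58 FREE]
Op 4: b = realloc(b, 20) -> b = 0; heap: [0-19 ALLOC][20-58 FREE]
Op 5: c = malloc(5) -> c = 20; heap: [0-19 ALLOC][20-24 ALLOC][25-58 FREE]
Op 6: free(b) -> (freed b); heap: [0-19 FREE][20-24 ALLOC][25-58 FREE]
Op 7: d = malloc(19) -> d = 0; heap: [0-18 ALLOC][19-19 FREE][20-24 ALLOC][25-58 FREE]
Op 8: e = malloc(3) -> e = 25; heap: [0-18 ALLOC][19-19 FREE][20-24 ALLOC][25-27 ALLOC][28-58 FREE]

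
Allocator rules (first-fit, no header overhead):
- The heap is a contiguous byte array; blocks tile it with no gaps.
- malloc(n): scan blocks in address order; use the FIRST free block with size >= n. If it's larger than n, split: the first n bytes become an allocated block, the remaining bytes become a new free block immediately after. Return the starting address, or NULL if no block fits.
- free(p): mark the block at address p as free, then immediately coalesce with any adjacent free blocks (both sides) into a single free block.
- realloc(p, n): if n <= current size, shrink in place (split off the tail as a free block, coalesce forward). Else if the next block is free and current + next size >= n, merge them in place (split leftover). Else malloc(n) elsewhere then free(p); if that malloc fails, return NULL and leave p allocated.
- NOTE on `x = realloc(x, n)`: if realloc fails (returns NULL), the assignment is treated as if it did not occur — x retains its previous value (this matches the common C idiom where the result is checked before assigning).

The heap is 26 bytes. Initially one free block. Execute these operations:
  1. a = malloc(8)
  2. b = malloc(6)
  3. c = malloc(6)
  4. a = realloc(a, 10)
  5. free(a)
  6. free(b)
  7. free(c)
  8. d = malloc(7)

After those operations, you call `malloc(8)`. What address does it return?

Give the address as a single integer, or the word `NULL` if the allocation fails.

Op 1: a = malloc(8) -> a = 0; heap: [0-7 ALLOC][8-25 FREE]
Op 2: b = malloc(6) -> b = 8; heap: [0-7 ALLOC][8-13 ALLOC][14-25 FREE]
Op 3: c = malloc(6) -> c = 14; heap: [0-7 ALLOC][8-13 ALLOC][14-19 ALLOC][20-25 FREE]
Op 4: a = realloc(a, 10) -> NULL (a unchanged); heap: [0-7 ALLOC][8-13 ALLOC][14-19 ALLOC][20-25 FREE]
Op 5: free(a) -> (freed a); heap: [0-7 FREE][8-13 ALLOC][14-19 ALLOC][20-25 FREE]
Op 6: free(b) -> (freed b); heap: [0-13 FREE][14-19 ALLOC][20-25 FREE]
Op 7: free(c) -> (freed c); heap: [0-25 FREE]
Op 8: d = malloc(7) -> d = 0; heap: [0-6 ALLOC][7-25 FREE]
malloc(8): first-fit scan over [0-6 ALLOC][7-25 FREE] -> 7

Answer: 7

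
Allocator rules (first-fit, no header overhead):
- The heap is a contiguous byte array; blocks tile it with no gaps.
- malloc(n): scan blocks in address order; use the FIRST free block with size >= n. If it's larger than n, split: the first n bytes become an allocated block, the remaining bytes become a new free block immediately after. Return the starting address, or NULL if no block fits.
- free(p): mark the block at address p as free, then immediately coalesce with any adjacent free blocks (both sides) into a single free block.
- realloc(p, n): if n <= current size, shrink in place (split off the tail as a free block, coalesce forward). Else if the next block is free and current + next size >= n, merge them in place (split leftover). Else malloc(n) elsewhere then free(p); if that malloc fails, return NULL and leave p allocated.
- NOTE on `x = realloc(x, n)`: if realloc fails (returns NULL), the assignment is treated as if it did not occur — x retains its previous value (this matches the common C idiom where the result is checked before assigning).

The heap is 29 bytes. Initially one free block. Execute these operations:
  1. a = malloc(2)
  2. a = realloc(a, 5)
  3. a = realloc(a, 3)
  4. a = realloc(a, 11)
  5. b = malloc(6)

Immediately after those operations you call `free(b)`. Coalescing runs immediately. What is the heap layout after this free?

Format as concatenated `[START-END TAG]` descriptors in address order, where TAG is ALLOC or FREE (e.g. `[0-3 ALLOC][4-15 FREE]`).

Answer: [0-10 ALLOC][11-28 FREE]

Derivation:
Op 1: a = malloc(2) -> a = 0; heap: [0-1 ALLOC][2-28 FREE]
Op 2: a = realloc(a, 5) -> a = 0; heap: [0-4 ALLOC][5-28 FREE]
Op 3: a = realloc(a, 3) -> a = 0; heap: [0-2 ALLOC][3-28 FREE]
Op 4: a = realloc(a, 11) -> a = 0; heap: [0-10 ALLOC][11-28 FREE]
Op 5: b = malloc(6) -> b = 11; heap: [0-10 ALLOC][11-16 ALLOC][17-28 FREE]
free(b): b = 11 -> block [11-16 ALLOC]; mark free, coalesce with adjacent free neighbors -> [0-10 ALLOC][11-28 FREE]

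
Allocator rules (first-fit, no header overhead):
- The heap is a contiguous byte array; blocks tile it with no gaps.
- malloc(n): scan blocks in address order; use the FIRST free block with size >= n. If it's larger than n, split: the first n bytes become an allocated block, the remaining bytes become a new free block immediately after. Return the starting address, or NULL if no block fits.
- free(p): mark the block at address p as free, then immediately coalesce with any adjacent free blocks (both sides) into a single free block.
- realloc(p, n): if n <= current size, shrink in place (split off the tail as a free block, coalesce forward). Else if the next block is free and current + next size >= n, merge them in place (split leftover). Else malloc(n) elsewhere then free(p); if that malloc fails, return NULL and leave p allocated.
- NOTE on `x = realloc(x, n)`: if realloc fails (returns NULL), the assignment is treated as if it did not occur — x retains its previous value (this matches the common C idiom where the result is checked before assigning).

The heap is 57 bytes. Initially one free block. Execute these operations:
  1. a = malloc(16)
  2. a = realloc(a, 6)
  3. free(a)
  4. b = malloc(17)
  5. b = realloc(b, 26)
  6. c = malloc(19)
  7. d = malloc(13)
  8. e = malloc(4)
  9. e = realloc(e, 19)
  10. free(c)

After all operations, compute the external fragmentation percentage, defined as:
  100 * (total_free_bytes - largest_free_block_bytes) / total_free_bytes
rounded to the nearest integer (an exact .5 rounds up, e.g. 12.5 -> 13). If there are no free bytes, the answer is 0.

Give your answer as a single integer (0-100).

Answer: 30

Derivation:
Op 1: a = malloc(16) -> a = 0; heap: [0-15 ALLOC][16-56 FREE]
Op 2: a = realloc(a, 6) -> a = 0; heap: [0-5 ALLOC][6-56 FREE]
Op 3: free(a) -> (freed a); heap: [0-56 FREE]
Op 4: b = malloc(17) -> b = 0; heap: [0-16 ALLOC][17-56 FREE]
Op 5: b = realloc(b, 26) -> b = 0; heap: [0-25 ALLOC][26-56 FREE]
Op 6: c = malloc(19) -> c = 26; heap: [0-25 ALLOC][26-44 ALLOC][45-56 FREE]
Op 7: d = malloc(13) -> d = NULL; heap: [0-25 ALLOC][26-44 ALLOC][45-56 FREE]
Op 8: e = malloc(4) -> e = 45; heap: [0-25 ALLOC][26-44 ALLOC][45-48 ALLOC][49-56 FREE]
Op 9: e = realloc(e, 19) -> NULL (e unchanged); heap: [0-25 ALLOC][26-44 ALLOC][45-48 ALLOC][49-56 FREE]
Op 10: free(c) -> (freed c); heap: [0-25 ALLOC][26-44 FREE][45-48 ALLOC][49-56 FREE]
Free blocks: [19 8] total_free=27 largest=19 -> 100*(27-19)/27 = 800/27 ≈ 29.630 -> rounds to 30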